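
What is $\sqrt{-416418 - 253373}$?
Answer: $i \sqrt{669791} \approx 818.41 i$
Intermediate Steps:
$\sqrt{-416418 - 253373} = \sqrt{-669791} = i \sqrt{669791}$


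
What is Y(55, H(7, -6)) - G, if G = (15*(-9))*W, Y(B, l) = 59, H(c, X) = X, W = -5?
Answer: -616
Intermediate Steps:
G = 675 (G = (15*(-9))*(-5) = -135*(-5) = 675)
Y(55, H(7, -6)) - G = 59 - 1*675 = 59 - 675 = -616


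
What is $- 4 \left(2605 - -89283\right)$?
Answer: $-367552$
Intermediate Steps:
$- 4 \left(2605 - -89283\right) = - 4 \left(2605 + 89283\right) = \left(-4\right) 91888 = -367552$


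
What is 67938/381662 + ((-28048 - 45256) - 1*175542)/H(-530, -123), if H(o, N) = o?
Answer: 23752767298/50570215 ≈ 469.70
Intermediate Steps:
67938/381662 + ((-28048 - 45256) - 1*175542)/H(-530, -123) = 67938/381662 + ((-28048 - 45256) - 1*175542)/(-530) = 67938*(1/381662) + (-73304 - 175542)*(-1/530) = 33969/190831 - 248846*(-1/530) = 33969/190831 + 124423/265 = 23752767298/50570215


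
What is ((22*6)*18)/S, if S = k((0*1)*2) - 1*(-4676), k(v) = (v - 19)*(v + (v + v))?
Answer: 594/1169 ≈ 0.50813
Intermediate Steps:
k(v) = 3*v*(-19 + v) (k(v) = (-19 + v)*(v + 2*v) = (-19 + v)*(3*v) = 3*v*(-19 + v))
S = 4676 (S = 3*((0*1)*2)*(-19 + (0*1)*2) - 1*(-4676) = 3*(0*2)*(-19 + 0*2) + 4676 = 3*0*(-19 + 0) + 4676 = 3*0*(-19) + 4676 = 0 + 4676 = 4676)
((22*6)*18)/S = ((22*6)*18)/4676 = (132*18)*(1/4676) = 2376*(1/4676) = 594/1169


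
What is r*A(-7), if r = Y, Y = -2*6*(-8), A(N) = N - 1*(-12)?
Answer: 480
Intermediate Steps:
A(N) = 12 + N (A(N) = N + 12 = 12 + N)
Y = 96 (Y = -12*(-8) = 96)
r = 96
r*A(-7) = 96*(12 - 7) = 96*5 = 480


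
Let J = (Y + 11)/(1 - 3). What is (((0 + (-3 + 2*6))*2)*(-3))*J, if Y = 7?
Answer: 486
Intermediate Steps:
J = -9 (J = (7 + 11)/(1 - 3) = 18/(-2) = 18*(-½) = -9)
(((0 + (-3 + 2*6))*2)*(-3))*J = (((0 + (-3 + 2*6))*2)*(-3))*(-9) = (((0 + (-3 + 12))*2)*(-3))*(-9) = (((0 + 9)*2)*(-3))*(-9) = ((9*2)*(-3))*(-9) = (18*(-3))*(-9) = -54*(-9) = 486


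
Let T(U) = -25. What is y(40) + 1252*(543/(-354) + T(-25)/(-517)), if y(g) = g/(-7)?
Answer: -398347634/213521 ≈ -1865.6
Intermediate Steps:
y(g) = -g/7 (y(g) = g*(-⅐) = -g/7)
y(40) + 1252*(543/(-354) + T(-25)/(-517)) = -⅐*40 + 1252*(543/(-354) - 25/(-517)) = -40/7 + 1252*(543*(-1/354) - 25*(-1/517)) = -40/7 + 1252*(-181/118 + 25/517) = -40/7 + 1252*(-90627/61006) = -40/7 - 56732502/30503 = -398347634/213521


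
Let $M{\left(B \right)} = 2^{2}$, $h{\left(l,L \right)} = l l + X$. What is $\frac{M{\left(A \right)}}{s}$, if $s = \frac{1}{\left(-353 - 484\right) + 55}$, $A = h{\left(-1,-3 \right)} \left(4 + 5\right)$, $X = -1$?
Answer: $-3128$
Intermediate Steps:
$h{\left(l,L \right)} = -1 + l^{2}$ ($h{\left(l,L \right)} = l l - 1 = l^{2} - 1 = -1 + l^{2}$)
$A = 0$ ($A = \left(-1 + \left(-1\right)^{2}\right) \left(4 + 5\right) = \left(-1 + 1\right) 9 = 0 \cdot 9 = 0$)
$M{\left(B \right)} = 4$
$s = - \frac{1}{782}$ ($s = \frac{1}{\left(-353 - 484\right) + 55} = \frac{1}{-837 + 55} = \frac{1}{-782} = - \frac{1}{782} \approx -0.0012788$)
$\frac{M{\left(A \right)}}{s} = \frac{4}{- \frac{1}{782}} = 4 \left(-782\right) = -3128$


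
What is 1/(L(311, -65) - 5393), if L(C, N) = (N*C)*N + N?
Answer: 1/1308517 ≈ 7.6422e-7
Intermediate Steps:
L(C, N) = N + C*N² (L(C, N) = (C*N)*N + N = C*N² + N = N + C*N²)
1/(L(311, -65) - 5393) = 1/(-65*(1 + 311*(-65)) - 5393) = 1/(-65*(1 - 20215) - 5393) = 1/(-65*(-20214) - 5393) = 1/(1313910 - 5393) = 1/1308517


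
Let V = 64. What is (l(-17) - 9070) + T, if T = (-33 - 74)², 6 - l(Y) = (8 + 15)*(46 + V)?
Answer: -145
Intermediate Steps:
l(Y) = -2524 (l(Y) = 6 - (8 + 15)*(46 + 64) = 6 - 23*110 = 6 - 1*2530 = 6 - 2530 = -2524)
T = 11449 (T = (-107)² = 11449)
(l(-17) - 9070) + T = (-2524 - 9070) + 11449 = -11594 + 11449 = -145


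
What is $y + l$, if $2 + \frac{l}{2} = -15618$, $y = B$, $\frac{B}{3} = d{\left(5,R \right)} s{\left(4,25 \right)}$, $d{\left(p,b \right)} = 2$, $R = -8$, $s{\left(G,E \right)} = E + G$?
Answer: $-31066$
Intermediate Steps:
$B = 174$ ($B = 3 \cdot 2 \left(25 + 4\right) = 3 \cdot 2 \cdot 29 = 3 \cdot 58 = 174$)
$y = 174$
$l = -31240$ ($l = -4 + 2 \left(-15618\right) = -4 - 31236 = -31240$)
$y + l = 174 - 31240 = -31066$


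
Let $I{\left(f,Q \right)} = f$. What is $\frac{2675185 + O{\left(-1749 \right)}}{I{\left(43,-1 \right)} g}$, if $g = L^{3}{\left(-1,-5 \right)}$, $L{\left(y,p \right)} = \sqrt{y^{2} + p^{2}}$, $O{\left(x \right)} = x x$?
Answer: $\frac{2867093 \sqrt{26}}{14534} \approx 1005.9$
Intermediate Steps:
$O{\left(x \right)} = x^{2}$
$L{\left(y,p \right)} = \sqrt{p^{2} + y^{2}}$
$g = 26 \sqrt{26}$ ($g = \left(\sqrt{\left(-5\right)^{2} + \left(-1\right)^{2}}\right)^{3} = \left(\sqrt{25 + 1}\right)^{3} = \left(\sqrt{26}\right)^{3} = 26 \sqrt{26} \approx 132.57$)
$\frac{2675185 + O{\left(-1749 \right)}}{I{\left(43,-1 \right)} g} = \frac{2675185 + \left(-1749\right)^{2}}{43 \cdot 26 \sqrt{26}} = \frac{2675185 + 3059001}{1118 \sqrt{26}} = 5734186 \frac{\sqrt{26}}{29068} = \frac{2867093 \sqrt{26}}{14534}$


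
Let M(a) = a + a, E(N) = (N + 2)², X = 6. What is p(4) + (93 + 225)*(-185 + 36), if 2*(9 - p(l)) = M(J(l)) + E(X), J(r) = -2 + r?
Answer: -47407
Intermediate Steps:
E(N) = (2 + N)²
M(a) = 2*a
p(l) = -21 - l (p(l) = 9 - (2*(-2 + l) + (2 + 6)²)/2 = 9 - ((-4 + 2*l) + 8²)/2 = 9 - ((-4 + 2*l) + 64)/2 = 9 - (60 + 2*l)/2 = 9 + (-30 - l) = -21 - l)
p(4) + (93 + 225)*(-185 + 36) = (-21 - 1*4) + (93 + 225)*(-185 + 36) = (-21 - 4) + 318*(-149) = -25 - 47382 = -47407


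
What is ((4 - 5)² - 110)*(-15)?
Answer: 1635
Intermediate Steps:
((4 - 5)² - 110)*(-15) = ((-1)² - 110)*(-15) = (1 - 110)*(-15) = -109*(-15) = 1635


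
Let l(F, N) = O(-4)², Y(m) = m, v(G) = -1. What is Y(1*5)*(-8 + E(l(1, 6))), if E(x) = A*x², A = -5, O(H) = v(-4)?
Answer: -65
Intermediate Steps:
O(H) = -1
l(F, N) = 1 (l(F, N) = (-1)² = 1)
E(x) = -5*x²
Y(1*5)*(-8 + E(l(1, 6))) = (1*5)*(-8 - 5*1²) = 5*(-8 - 5*1) = 5*(-8 - 5) = 5*(-13) = -65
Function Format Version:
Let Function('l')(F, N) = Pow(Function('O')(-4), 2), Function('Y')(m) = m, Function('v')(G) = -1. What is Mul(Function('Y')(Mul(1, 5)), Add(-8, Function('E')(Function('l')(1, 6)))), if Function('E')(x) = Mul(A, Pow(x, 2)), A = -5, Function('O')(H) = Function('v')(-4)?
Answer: -65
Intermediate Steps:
Function('O')(H) = -1
Function('l')(F, N) = 1 (Function('l')(F, N) = Pow(-1, 2) = 1)
Function('E')(x) = Mul(-5, Pow(x, 2))
Mul(Function('Y')(Mul(1, 5)), Add(-8, Function('E')(Function('l')(1, 6)))) = Mul(Mul(1, 5), Add(-8, Mul(-5, Pow(1, 2)))) = Mul(5, Add(-8, Mul(-5, 1))) = Mul(5, Add(-8, -5)) = Mul(5, -13) = -65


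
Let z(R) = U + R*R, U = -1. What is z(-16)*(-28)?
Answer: -7140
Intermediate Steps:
z(R) = -1 + R² (z(R) = -1 + R*R = -1 + R²)
z(-16)*(-28) = (-1 + (-16)²)*(-28) = (-1 + 256)*(-28) = 255*(-28) = -7140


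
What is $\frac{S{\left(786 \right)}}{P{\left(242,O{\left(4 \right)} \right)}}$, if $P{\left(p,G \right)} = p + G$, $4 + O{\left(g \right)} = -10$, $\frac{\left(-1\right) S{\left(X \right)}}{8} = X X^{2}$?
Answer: $- \frac{323725104}{19} \approx -1.7038 \cdot 10^{7}$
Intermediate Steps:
$S{\left(X \right)} = - 8 X^{3}$ ($S{\left(X \right)} = - 8 X X^{2} = - 8 X^{3}$)
$O{\left(g \right)} = -14$ ($O{\left(g \right)} = -4 - 10 = -14$)
$P{\left(p,G \right)} = G + p$
$\frac{S{\left(786 \right)}}{P{\left(242,O{\left(4 \right)} \right)}} = \frac{\left(-8\right) 786^{3}}{-14 + 242} = \frac{\left(-8\right) 485587656}{228} = \left(-3884701248\right) \frac{1}{228} = - \frac{323725104}{19}$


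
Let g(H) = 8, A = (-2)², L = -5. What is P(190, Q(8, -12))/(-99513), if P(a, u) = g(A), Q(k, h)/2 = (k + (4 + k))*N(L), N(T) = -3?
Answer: -8/99513 ≈ -8.0392e-5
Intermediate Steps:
Q(k, h) = -24 - 12*k (Q(k, h) = 2*((k + (4 + k))*(-3)) = 2*((4 + 2*k)*(-3)) = 2*(-12 - 6*k) = -24 - 12*k)
A = 4
P(a, u) = 8
P(190, Q(8, -12))/(-99513) = 8/(-99513) = 8*(-1/99513) = -8/99513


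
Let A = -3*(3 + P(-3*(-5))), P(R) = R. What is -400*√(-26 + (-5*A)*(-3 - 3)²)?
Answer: -400*√9694 ≈ -39383.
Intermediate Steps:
A = -54 (A = -3*(3 - 3*(-5)) = -3*(3 + 15) = -3*18 = -54)
-400*√(-26 + (-5*A)*(-3 - 3)²) = -400*√(-26 + (-5*(-54))*(-3 - 3)²) = -400*√(-26 + 270*(-6)²) = -400*√(-26 + 270*36) = -400*√(-26 + 9720) = -400*√9694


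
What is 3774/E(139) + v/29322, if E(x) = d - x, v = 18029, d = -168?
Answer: -105126325/9001854 ≈ -11.678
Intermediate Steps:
E(x) = -168 - x
3774/E(139) + v/29322 = 3774/(-168 - 1*139) + 18029/29322 = 3774/(-168 - 139) + 18029*(1/29322) = 3774/(-307) + 18029/29322 = 3774*(-1/307) + 18029/29322 = -3774/307 + 18029/29322 = -105126325/9001854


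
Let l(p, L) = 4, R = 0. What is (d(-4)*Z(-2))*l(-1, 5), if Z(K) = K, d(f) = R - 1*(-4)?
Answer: -32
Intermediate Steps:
d(f) = 4 (d(f) = 0 - 1*(-4) = 0 + 4 = 4)
(d(-4)*Z(-2))*l(-1, 5) = (4*(-2))*4 = -8*4 = -32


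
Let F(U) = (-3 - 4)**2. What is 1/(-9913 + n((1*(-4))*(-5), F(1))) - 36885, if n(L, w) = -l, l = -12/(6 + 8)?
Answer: -2559265732/69385 ≈ -36885.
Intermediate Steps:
l = -6/7 (l = -12/14 = -12*1/14 = -6/7 ≈ -0.85714)
F(U) = 49 (F(U) = (-7)**2 = 49)
n(L, w) = 6/7 (n(L, w) = -1*(-6/7) = 6/7)
1/(-9913 + n((1*(-4))*(-5), F(1))) - 36885 = 1/(-9913 + 6/7) - 36885 = 1/(-69385/7) - 36885 = -7/69385 - 36885 = -2559265732/69385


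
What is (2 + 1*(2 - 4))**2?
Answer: 0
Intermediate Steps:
(2 + 1*(2 - 4))**2 = (2 + 1*(-2))**2 = (2 - 2)**2 = 0**2 = 0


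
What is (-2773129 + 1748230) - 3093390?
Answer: -4118289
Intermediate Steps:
(-2773129 + 1748230) - 3093390 = -1024899 - 3093390 = -4118289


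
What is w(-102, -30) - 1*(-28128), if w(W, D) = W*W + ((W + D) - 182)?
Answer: 38218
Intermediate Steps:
w(W, D) = -182 + D + W + W² (w(W, D) = W² + ((D + W) - 182) = W² + (-182 + D + W) = -182 + D + W + W²)
w(-102, -30) - 1*(-28128) = (-182 - 30 - 102 + (-102)²) - 1*(-28128) = (-182 - 30 - 102 + 10404) + 28128 = 10090 + 28128 = 38218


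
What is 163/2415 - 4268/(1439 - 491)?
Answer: -846058/190785 ≈ -4.4346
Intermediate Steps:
163/2415 - 4268/(1439 - 491) = 163*(1/2415) - 4268/948 = 163/2415 - 4268*1/948 = 163/2415 - 1067/237 = -846058/190785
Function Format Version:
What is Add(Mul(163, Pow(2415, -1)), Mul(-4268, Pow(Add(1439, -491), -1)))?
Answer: Rational(-846058, 190785) ≈ -4.4346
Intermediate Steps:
Add(Mul(163, Pow(2415, -1)), Mul(-4268, Pow(Add(1439, -491), -1))) = Add(Mul(163, Rational(1, 2415)), Mul(-4268, Pow(948, -1))) = Add(Rational(163, 2415), Mul(-4268, Rational(1, 948))) = Add(Rational(163, 2415), Rational(-1067, 237)) = Rational(-846058, 190785)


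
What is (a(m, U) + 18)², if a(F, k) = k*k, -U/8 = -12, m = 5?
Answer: 85266756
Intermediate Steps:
U = 96 (U = -8*(-12) = 96)
a(F, k) = k²
(a(m, U) + 18)² = (96² + 18)² = (9216 + 18)² = 9234² = 85266756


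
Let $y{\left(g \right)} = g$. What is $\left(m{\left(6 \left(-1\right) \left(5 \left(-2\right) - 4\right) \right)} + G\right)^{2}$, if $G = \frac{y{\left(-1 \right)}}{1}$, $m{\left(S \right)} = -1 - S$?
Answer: $7396$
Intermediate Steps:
$G = -1$ ($G = - 1^{-1} = \left(-1\right) 1 = -1$)
$\left(m{\left(6 \left(-1\right) \left(5 \left(-2\right) - 4\right) \right)} + G\right)^{2} = \left(\left(-1 - 6 \left(-1\right) \left(5 \left(-2\right) - 4\right)\right) - 1\right)^{2} = \left(\left(-1 - - 6 \left(-10 - 4\right)\right) - 1\right)^{2} = \left(\left(-1 - \left(-6\right) \left(-14\right)\right) - 1\right)^{2} = \left(\left(-1 - 84\right) - 1\right)^{2} = \left(-85 - 1\right)^{2} = \left(-86\right)^{2} = 7396$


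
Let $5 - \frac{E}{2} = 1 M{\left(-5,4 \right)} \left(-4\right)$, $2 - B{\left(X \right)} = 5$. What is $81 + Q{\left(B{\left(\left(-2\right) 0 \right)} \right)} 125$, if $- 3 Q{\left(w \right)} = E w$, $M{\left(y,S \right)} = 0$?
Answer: $1331$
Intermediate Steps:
$B{\left(X \right)} = -3$ ($B{\left(X \right)} = 2 - 5 = -3$)
$E = 10$ ($E = 10 - 2 \cdot 1 \cdot 0 \left(-4\right) = 10 - 2 \cdot 0 \left(-4\right) = 10 - 0 = 10 + 0 = 10$)
$Q{\left(w \right)} = - \frac{10 w}{3}$
$81 + Q{\left(B{\left(\left(-2\right) 0 \right)} \right)} 125 = 81 + \left(- \frac{10}{3}\right) \left(-3\right) 125 = 81 + 10 \cdot 125 = 81 + 1250 = 1331$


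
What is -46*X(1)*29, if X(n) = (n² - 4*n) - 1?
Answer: 5336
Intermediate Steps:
X(n) = -1 + n² - 4*n
-46*X(1)*29 = -46*(-1 + 1² - 4*1)*29 = -46*(-1 + 1 - 4)*29 = -46*(-4)*29 = 184*29 = 5336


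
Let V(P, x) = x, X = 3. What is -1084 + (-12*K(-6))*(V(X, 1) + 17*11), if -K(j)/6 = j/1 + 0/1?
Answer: -82300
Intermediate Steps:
K(j) = -6*j (K(j) = -6*(j/1 + 0/1) = -6*(j*1 + 0*1) = -6*(j + 0) = -6*j)
-1084 + (-12*K(-6))*(V(X, 1) + 17*11) = -1084 + (-(-72)*(-6))*(1 + 17*11) = -1084 + (-12*36)*(1 + 187) = -1084 - 432*188 = -1084 - 81216 = -82300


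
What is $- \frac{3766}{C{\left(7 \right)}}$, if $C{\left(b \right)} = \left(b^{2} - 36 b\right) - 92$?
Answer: $\frac{3766}{295} \approx 12.766$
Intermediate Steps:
$C{\left(b \right)} = -92 + b^{2} - 36 b$
$- \frac{3766}{C{\left(7 \right)}} = - \frac{3766}{-92 + 7^{2} - 252} = - \frac{3766}{-92 + 49 - 252} = - \frac{3766}{-295} = \left(-3766\right) \left(- \frac{1}{295}\right) = \frac{3766}{295}$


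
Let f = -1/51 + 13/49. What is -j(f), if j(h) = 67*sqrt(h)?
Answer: -67*sqrt(31314)/357 ≈ -33.211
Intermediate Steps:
f = 614/2499 (f = -1*1/51 + 13*(1/49) = -1/51 + 13/49 = 614/2499 ≈ 0.24570)
-j(f) = -67*sqrt(614/2499) = -67*sqrt(31314)/357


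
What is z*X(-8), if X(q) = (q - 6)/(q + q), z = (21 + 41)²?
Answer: 6727/2 ≈ 3363.5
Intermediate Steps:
z = 3844 (z = 62² = 3844)
X(q) = (-6 + q)/(2*q) (X(q) = (-6 + q)/((2*q)) = (-6 + q)*(1/(2*q)) = (-6 + q)/(2*q))
z*X(-8) = 3844*((½)*(-6 - 8)/(-8)) = 3844*((½)*(-⅛)*(-14)) = 3844*(7/8) = 6727/2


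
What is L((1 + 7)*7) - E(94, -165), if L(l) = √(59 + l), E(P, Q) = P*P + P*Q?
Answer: 6674 + √115 ≈ 6684.7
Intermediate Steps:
E(P, Q) = P² + P*Q
L((1 + 7)*7) - E(94, -165) = √(59 + (1 + 7)*7) - 94*(94 - 165) = √(59 + 8*7) - 94*(-71) = √(59 + 56) - 1*(-6674) = √115 + 6674 = 6674 + √115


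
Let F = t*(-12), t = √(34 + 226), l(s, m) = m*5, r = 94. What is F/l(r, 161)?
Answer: -24*√65/805 ≈ -0.24037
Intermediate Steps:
l(s, m) = 5*m
t = 2*√65 (t = √260 = 2*√65 ≈ 16.125)
F = -24*√65 (F = (2*√65)*(-12) = -24*√65 ≈ -193.49)
F/l(r, 161) = (-24*√65)/((5*161)) = -24*√65/805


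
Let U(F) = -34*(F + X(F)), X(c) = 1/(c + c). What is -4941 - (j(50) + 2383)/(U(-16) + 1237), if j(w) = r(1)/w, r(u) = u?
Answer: -3523021533/712825 ≈ -4942.3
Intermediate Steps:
j(w) = 1/w
X(c) = 1/(2*c)
U(F) = -34*F - 17/F (U(F) = -34*(F + 1/(2*F)) = -34*F - 17/F)
-4941 - (j(50) + 2383)/(U(-16) + 1237) = -4941 - (1/50 + 2383)/((-34*(-16) - 17/(-16)) + 1237) = -4941 - (1/50 + 2383)/((544 - 17*(-1/16)) + 1237) = -4941 - 119151/(50*((544 + 17/16) + 1237)) = -4941 - 119151/(50*(8721/16 + 1237)) = -4941 - 119151/(50*28513/16) = -4941 - 119151*16/(50*28513) = -4941 - 1*953208/712825 = -4941 - 953208/712825 = -3523021533/712825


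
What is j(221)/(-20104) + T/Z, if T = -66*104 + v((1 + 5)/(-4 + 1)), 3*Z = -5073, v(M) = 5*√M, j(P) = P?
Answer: 137620145/33995864 - 5*I*√2/1691 ≈ 4.0481 - 0.0041816*I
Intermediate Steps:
Z = -1691 (Z = (⅓)*(-5073) = -1691)
T = -6864 + 5*I*√2 (T = -66*104 + 5*√((1 + 5)/(-4 + 1)) = -6864 + 5*√(6/(-3)) = -6864 + 5*√(6*(-⅓)) = -6864 + 5*√(-2) = -6864 + 5*(I*√2) = -6864 + 5*I*√2 ≈ -6864.0 + 7.0711*I)
j(221)/(-20104) + T/Z = 221/(-20104) + (-6864 + 5*I*√2)/(-1691) = 221*(-1/20104) + (-6864 + 5*I*√2)*(-1/1691) = -221/20104 + (6864/1691 - 5*I*√2/1691) = 137620145/33995864 - 5*I*√2/1691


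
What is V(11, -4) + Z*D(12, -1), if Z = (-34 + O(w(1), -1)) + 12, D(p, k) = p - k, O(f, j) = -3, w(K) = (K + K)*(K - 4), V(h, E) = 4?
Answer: -321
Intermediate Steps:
w(K) = 2*K*(-4 + K) (w(K) = (2*K)*(-4 + K) = 2*K*(-4 + K))
Z = -25 (Z = (-34 - 3) + 12 = -37 + 12 = -25)
V(11, -4) + Z*D(12, -1) = 4 - 25*(12 - 1*(-1)) = 4 - 25*(12 + 1) = 4 - 25*13 = 4 - 325 = -321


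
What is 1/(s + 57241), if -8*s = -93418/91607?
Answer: 366428/20974751857 ≈ 1.7470e-5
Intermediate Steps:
s = 46709/366428 (s = -(-46709)/(4*91607) = -1/8*(-93418/91607) = 46709/366428 ≈ 0.12747)
1/(s + 57241) = 1/(46709/366428 + 57241) = 1/(20974751857/366428) = 366428/20974751857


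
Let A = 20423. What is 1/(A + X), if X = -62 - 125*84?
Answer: 1/9861 ≈ 0.00010141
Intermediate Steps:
X = -10562 (X = -62 - 10500 = -10562)
1/(A + X) = 1/(20423 - 10562) = 1/9861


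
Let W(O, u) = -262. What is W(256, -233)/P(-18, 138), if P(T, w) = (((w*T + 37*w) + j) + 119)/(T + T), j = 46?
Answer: 3144/929 ≈ 3.3843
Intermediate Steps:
P(T, w) = (165 + 37*w + T*w)/(2*T) (P(T, w) = (((w*T + 37*w) + 46) + 119)/(T + T) = (((T*w + 37*w) + 46) + 119)/((2*T)) = (((37*w + T*w) + 46) + 119)*(1/(2*T)) = ((46 + 37*w + T*w) + 119)*(1/(2*T)) = (165 + 37*w + T*w)*(1/(2*T)) = (165 + 37*w + T*w)/(2*T))
W(256, -233)/P(-18, 138) = -262*(-36/(165 + 37*138 - 18*138)) = -262*(-36/(165 + 5106 - 2484)) = -262/((½)*(-1/18)*2787) = -262/(-929/12) = -262*(-12/929) = 3144/929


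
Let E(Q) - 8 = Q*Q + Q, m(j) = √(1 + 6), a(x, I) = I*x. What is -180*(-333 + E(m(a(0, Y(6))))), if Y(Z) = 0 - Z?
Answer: 57240 - 180*√7 ≈ 56764.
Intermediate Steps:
Y(Z) = -Z
m(j) = √7
E(Q) = 8 + Q + Q² (E(Q) = 8 + (Q*Q + Q) = 8 + (Q² + Q) = 8 + (Q + Q²) = 8 + Q + Q²)
-180*(-333 + E(m(a(0, Y(6))))) = -180*(-333 + (8 + √7 + (√7)²)) = -180*(-333 + (8 + √7 + 7)) = -180*(-333 + (15 + √7)) = -180*(-318 + √7) = 57240 - 180*√7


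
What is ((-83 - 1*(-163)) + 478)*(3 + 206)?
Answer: 116622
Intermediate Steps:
((-83 - 1*(-163)) + 478)*(3 + 206) = ((-83 + 163) + 478)*209 = (80 + 478)*209 = 558*209 = 116622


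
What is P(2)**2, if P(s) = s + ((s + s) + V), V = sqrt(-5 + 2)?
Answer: (6 + I*sqrt(3))**2 ≈ 33.0 + 20.785*I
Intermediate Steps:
V = I*sqrt(3) (V = sqrt(-3) = I*sqrt(3) ≈ 1.732*I)
P(s) = 3*s + I*sqrt(3) (P(s) = s + ((s + s) + I*sqrt(3)) = s + (2*s + I*sqrt(3)) = 3*s + I*sqrt(3))
P(2)**2 = (3*2 + I*sqrt(3))**2 = (6 + I*sqrt(3))**2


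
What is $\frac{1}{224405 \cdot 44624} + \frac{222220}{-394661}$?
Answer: $- \frac{2225277462163739}{3952075549683920} \approx -0.56307$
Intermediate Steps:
$\frac{1}{224405 \cdot 44624} + \frac{222220}{-394661} = \frac{1}{224405} \cdot \frac{1}{44624} + 222220 \left(- \frac{1}{394661}\right) = \frac{1}{10013848720} - \frac{222220}{394661} = - \frac{2225277462163739}{3952075549683920}$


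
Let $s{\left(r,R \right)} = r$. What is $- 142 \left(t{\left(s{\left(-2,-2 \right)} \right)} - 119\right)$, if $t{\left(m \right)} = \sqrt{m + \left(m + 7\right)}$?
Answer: $16898 - 142 \sqrt{3} \approx 16652.0$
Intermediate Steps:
$t{\left(m \right)} = \sqrt{7 + 2 m}$ ($t{\left(m \right)} = \sqrt{m + \left(7 + m\right)} = \sqrt{7 + 2 m}$)
$- 142 \left(t{\left(s{\left(-2,-2 \right)} \right)} - 119\right) = - 142 \left(\sqrt{7 + 2 \left(-2\right)} - 119\right) = - 142 \left(\sqrt{7 - 4} - 119\right) = - 142 \left(\sqrt{3} - 119\right) = - 142 \left(-119 + \sqrt{3}\right) = 16898 - 142 \sqrt{3}$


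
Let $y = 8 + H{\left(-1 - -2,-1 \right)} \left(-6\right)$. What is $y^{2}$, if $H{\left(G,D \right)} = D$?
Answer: $196$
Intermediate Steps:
$y = 14$ ($y = 8 - -6 = 8 + 6 = 14$)
$y^{2} = 14^{2} = 196$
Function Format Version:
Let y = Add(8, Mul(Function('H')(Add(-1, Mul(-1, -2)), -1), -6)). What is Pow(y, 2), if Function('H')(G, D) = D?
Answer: 196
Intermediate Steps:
y = 14 (y = Add(8, Mul(-1, -6)) = Add(8, 6) = 14)
Pow(y, 2) = Pow(14, 2) = 196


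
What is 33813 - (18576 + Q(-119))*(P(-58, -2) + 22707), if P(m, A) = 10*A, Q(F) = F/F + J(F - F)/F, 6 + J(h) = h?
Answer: -7164203408/17 ≈ -4.2142e+8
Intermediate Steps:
J(h) = -6 + h
Q(F) = 1 - 6/F (Q(F) = F/F + (-6 + (F - F))/F = 1 + (-6 + 0)/F = 1 - 6/F)
33813 - (18576 + Q(-119))*(P(-58, -2) + 22707) = 33813 - (18576 + (-6 - 119)/(-119))*(10*(-2) + 22707) = 33813 - (18576 - 1/119*(-125))*(-20 + 22707) = 33813 - (18576 + 125/119)*22687 = 33813 - 2210669*22687/119 = 33813 - 1*7164778229/17 = 33813 - 7164778229/17 = -7164203408/17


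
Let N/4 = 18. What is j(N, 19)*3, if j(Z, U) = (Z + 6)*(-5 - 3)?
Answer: -1872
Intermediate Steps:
N = 72 (N = 4*18 = 72)
j(Z, U) = -48 - 8*Z (j(Z, U) = (6 + Z)*(-8) = -48 - 8*Z)
j(N, 19)*3 = (-48 - 8*72)*3 = (-48 - 576)*3 = -624*3 = -1872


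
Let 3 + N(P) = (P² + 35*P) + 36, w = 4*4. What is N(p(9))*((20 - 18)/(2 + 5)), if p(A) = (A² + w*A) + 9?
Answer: 17994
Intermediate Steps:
w = 16
p(A) = 9 + A² + 16*A (p(A) = (A² + 16*A) + 9 = 9 + A² + 16*A)
N(P) = 33 + P² + 35*P (N(P) = -3 + ((P² + 35*P) + 36) = -3 + (36 + P² + 35*P) = 33 + P² + 35*P)
N(p(9))*((20 - 18)/(2 + 5)) = (33 + (9 + 9² + 16*9)² + 35*(9 + 9² + 16*9))*((20 - 18)/(2 + 5)) = (33 + (9 + 81 + 144)² + 35*(9 + 81 + 144))*(2/7) = (33 + 234² + 35*234)*(2*(⅐)) = (33 + 54756 + 8190)*(2/7) = 62979*(2/7) = 17994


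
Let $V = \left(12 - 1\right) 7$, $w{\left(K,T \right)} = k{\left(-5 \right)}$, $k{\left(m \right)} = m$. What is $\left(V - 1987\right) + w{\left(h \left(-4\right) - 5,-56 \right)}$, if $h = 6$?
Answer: $-1915$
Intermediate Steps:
$w{\left(K,T \right)} = -5$
$V = 77$ ($V = 11 \cdot 7 = 77$)
$\left(V - 1987\right) + w{\left(h \left(-4\right) - 5,-56 \right)} = \left(77 - 1987\right) - 5 = -1910 - 5 = -1915$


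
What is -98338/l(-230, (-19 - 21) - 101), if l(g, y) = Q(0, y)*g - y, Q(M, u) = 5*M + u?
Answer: -98338/32571 ≈ -3.0192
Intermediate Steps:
Q(M, u) = u + 5*M
l(g, y) = -y + g*y (l(g, y) = (y + 5*0)*g - y = (y + 0)*g - y = y*g - y = g*y - y = -y + g*y)
-98338/l(-230, (-19 - 21) - 101) = -98338*1/((-1 - 230)*((-19 - 21) - 101)) = -98338*(-1/(231*(-40 - 101))) = -98338/((-141*(-231))) = -98338/32571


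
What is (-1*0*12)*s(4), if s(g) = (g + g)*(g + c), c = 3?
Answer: 0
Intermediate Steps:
s(g) = 2*g*(3 + g) (s(g) = (g + g)*(g + 3) = (2*g)*(3 + g) = 2*g*(3 + g))
(-1*0*12)*s(4) = (-1*0*12)*(2*4*(3 + 4)) = (0*12)*(2*4*7) = 0*56 = 0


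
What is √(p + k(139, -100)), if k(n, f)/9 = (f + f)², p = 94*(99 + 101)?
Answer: 20*√947 ≈ 615.47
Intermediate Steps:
p = 18800 (p = 94*200 = 18800)
k(n, f) = 36*f² (k(n, f) = 9*(f + f)² = 9*(2*f)² = 9*(4*f²) = 36*f²)
√(p + k(139, -100)) = √(18800 + 36*(-100)²) = √(18800 + 36*10000) = √(18800 + 360000) = √378800 = 20*√947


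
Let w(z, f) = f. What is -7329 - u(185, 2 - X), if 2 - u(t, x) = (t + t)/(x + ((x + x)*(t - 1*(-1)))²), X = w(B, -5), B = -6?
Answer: -49710213043/6780823 ≈ -7331.0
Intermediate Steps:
X = -5
u(t, x) = 2 - 2*t/(x + 4*x²*(1 + t)²) (u(t, x) = 2 - (t + t)/(x + ((x + x)*(t - 1*(-1)))²) = 2 - 2*t/(x + ((2*x)*(t + 1))²) = 2 - 2*t/(x + ((2*x)*(1 + t))²) = 2 - 2*t/(x + (2*x*(1 + t))²) = 2 - 2*t/(x + 4*x²*(1 + t)²))
-7329 - u(185, 2 - X) = -7329 - 2*((2 - 1*(-5)) - 1*185 + 4*(2 - 1*(-5))²*(1 + 185)²)/((2 - 1*(-5))*(1 + 4*(2 - 1*(-5))*(1 + 185)²)) = -7329 - 2*((2 + 5) - 185 + 4*(2 + 5)²*186²)/((2 + 5)*(1 + 4*(2 + 5)*186²)) = -7329 - 2*(7 - 185 + 4*7²*34596)/(7*(1 + 4*7*34596)) = -7329 - 2*(7 - 185 + 4*49*34596)/(7*(1 + 968688)) = -7329 - 2*(7 - 185 + 6780816)/(7*968689) = -7329 - 2*6780638/(7*968689) = -7329 - 1*13561276/6780823 = -7329 - 13561276/6780823 = -49710213043/6780823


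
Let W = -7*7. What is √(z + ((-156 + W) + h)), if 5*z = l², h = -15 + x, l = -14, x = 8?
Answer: 12*I*√30/5 ≈ 13.145*I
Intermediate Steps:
W = -49
h = -7 (h = -15 + 8 = -7)
z = 196/5 (z = (⅕)*(-14)² = (⅕)*196 = 196/5 ≈ 39.200)
√(z + ((-156 + W) + h)) = √(196/5 + ((-156 - 49) - 7)) = √(196/5 + (-205 - 7)) = √(196/5 - 212) = √(-864/5) = 12*I*√30/5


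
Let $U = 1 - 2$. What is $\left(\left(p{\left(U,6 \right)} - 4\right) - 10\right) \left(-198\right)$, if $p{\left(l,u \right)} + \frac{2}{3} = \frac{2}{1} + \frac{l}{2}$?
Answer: $2607$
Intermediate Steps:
$U = -1$
$p{\left(l,u \right)} = \frac{4}{3} + \frac{l}{2}$ ($p{\left(l,u \right)} = - \frac{2}{3} + \left(\frac{2}{1} + \frac{l}{2}\right) = - \frac{2}{3} + \left(2 \cdot 1 + l \frac{1}{2}\right) = - \frac{2}{3} + \left(2 + \frac{l}{2}\right) = \frac{4}{3} + \frac{l}{2}$)
$\left(\left(p{\left(U,6 \right)} - 4\right) - 10\right) \left(-198\right) = \left(\left(\left(\frac{4}{3} + \frac{1}{2} \left(-1\right)\right) - 4\right) - 10\right) \left(-198\right) = \left(\left(\left(\frac{4}{3} - \frac{1}{2}\right) - 4\right) - 10\right) \left(-198\right) = \left(\left(\frac{5}{6} - 4\right) - 10\right) \left(-198\right) = \left(- \frac{19}{6} - 10\right) \left(-198\right) = \left(- \frac{79}{6}\right) \left(-198\right) = 2607$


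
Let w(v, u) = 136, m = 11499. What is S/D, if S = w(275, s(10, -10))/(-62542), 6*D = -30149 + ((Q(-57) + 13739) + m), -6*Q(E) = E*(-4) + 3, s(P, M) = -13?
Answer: 816/309551629 ≈ 2.6361e-6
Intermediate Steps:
Q(E) = -1/2 + 2*E/3 (Q(E) = -(E*(-4) + 3)/6 = -(-4*E + 3)/6 = -(3 - 4*E)/6 = -1/2 + 2*E/3)
D = -9899/12 (D = (-30149 + (((-1/2 + (2/3)*(-57)) + 13739) + 11499))/6 = (-30149 + (((-1/2 - 38) + 13739) + 11499))/6 = (-30149 + ((-77/2 + 13739) + 11499))/6 = (-30149 + (27401/2 + 11499))/6 = (-30149 + 50399/2)/6 = (1/6)*(-9899/2) = -9899/12 ≈ -824.92)
S = -68/31271 (S = 136/(-62542) = 136*(-1/62542) = -68/31271 ≈ -0.0021745)
S/D = -68/(31271*(-9899/12)) = -68/31271*(-12/9899) = 816/309551629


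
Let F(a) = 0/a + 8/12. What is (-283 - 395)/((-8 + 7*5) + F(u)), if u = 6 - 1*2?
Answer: -2034/83 ≈ -24.506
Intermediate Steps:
u = 4 (u = 6 - 2 = 4)
F(a) = ⅔ (F(a) = 0 + 8*(1/12) = 0 + ⅔ = ⅔)
(-283 - 395)/((-8 + 7*5) + F(u)) = (-283 - 395)/((-8 + 7*5) + ⅔) = -678/((-8 + 35) + ⅔) = -678/(27 + ⅔) = -678/83/3 = -678*3/83 = -2034/83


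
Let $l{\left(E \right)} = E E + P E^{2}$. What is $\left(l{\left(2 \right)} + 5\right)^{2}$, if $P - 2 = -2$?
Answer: $81$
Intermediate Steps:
$P = 0$ ($P = 2 - 2 = 0$)
$l{\left(E \right)} = E^{2}$ ($l{\left(E \right)} = E E + 0 E^{2} = E^{2} + 0 = E^{2}$)
$\left(l{\left(2 \right)} + 5\right)^{2} = \left(2^{2} + 5\right)^{2} = \left(4 + 5\right)^{2} = 9^{2} = 81$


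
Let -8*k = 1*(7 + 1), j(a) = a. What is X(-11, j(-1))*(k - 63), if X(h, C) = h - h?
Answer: 0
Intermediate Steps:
k = -1 (k = -(7 + 1)/8 = -8/8 = -1/8*8 = -1)
X(h, C) = 0
X(-11, j(-1))*(k - 63) = 0*(-1 - 63) = 0*(-64) = 0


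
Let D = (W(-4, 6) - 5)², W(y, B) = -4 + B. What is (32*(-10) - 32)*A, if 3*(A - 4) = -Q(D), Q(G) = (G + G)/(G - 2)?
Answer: -7744/7 ≈ -1106.3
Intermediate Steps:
D = 9 (D = ((-4 + 6) - 5)² = (2 - 5)² = (-3)² = 9)
Q(G) = 2*G/(-2 + G) (Q(G) = (2*G)/(-2 + G) = 2*G/(-2 + G))
A = 22/7 (A = 4 + (-2*9/(-2 + 9))/3 = 4 + (-2*9/7)/3 = 4 + (-1*18/7)/3 = 4 + (⅓)*(-18/7) = 4 - 6/7 = 22/7 ≈ 3.1429)
(32*(-10) - 32)*A = (32*(-10) - 32)*(22/7) = (-320 - 32)*(22/7) = -352*22/7 = -7744/7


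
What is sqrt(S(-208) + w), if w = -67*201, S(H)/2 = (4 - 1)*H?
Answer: 3*I*sqrt(1635) ≈ 121.31*I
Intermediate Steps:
S(H) = 6*H (S(H) = 2*((4 - 1)*H) = 2*(3*H) = 6*H)
w = -13467
sqrt(S(-208) + w) = sqrt(6*(-208) - 13467) = sqrt(-1248 - 13467) = sqrt(-14715) = 3*I*sqrt(1635)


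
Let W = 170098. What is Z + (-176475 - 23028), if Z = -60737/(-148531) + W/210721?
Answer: -6244126702189638/31298600851 ≈ -1.9950e+5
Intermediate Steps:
Z = 38063387415/31298600851 (Z = -60737/(-148531) + 170098/210721 = -60737*(-1/148531) + 170098*(1/210721) = 60737/148531 + 170098/210721 = 38063387415/31298600851 ≈ 1.2161)
Z + (-176475 - 23028) = 38063387415/31298600851 + (-176475 - 23028) = 38063387415/31298600851 - 199503 = -6244126702189638/31298600851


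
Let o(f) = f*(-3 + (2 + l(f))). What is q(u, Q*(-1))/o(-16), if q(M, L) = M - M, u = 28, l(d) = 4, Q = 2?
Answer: 0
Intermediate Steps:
o(f) = 3*f (o(f) = f*(-3 + (2 + 4)) = f*(-3 + 6) = f*3 = 3*f)
q(M, L) = 0
q(u, Q*(-1))/o(-16) = 0/((3*(-16))) = 0/(-48) = 0*(-1/48) = 0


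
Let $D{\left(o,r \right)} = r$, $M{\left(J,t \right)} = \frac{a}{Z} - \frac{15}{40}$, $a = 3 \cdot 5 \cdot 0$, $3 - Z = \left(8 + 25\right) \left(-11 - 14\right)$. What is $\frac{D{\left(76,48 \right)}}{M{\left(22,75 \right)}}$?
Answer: $-128$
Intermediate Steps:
$Z = 828$ ($Z = 3 - \left(8 + 25\right) \left(-11 - 14\right) = 3 - 33 \left(-25\right) = 3 - -825 = 3 + 825 = 828$)
$a = 0$ ($a = 15 \cdot 0 = 0$)
$M{\left(J,t \right)} = - \frac{3}{8}$ ($M{\left(J,t \right)} = \frac{0}{828} - \frac{15}{40} = 0 \cdot \frac{1}{828} - \frac{3}{8} = 0 - \frac{3}{8} = - \frac{3}{8}$)
$\frac{D{\left(76,48 \right)}}{M{\left(22,75 \right)}} = \frac{48}{- \frac{3}{8}} = 48 \left(- \frac{8}{3}\right) = -128$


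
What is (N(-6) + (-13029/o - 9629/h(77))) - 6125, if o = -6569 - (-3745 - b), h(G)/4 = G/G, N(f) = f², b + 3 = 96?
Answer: -92760919/10924 ≈ -8491.5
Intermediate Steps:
b = 93 (b = -3 + 96 = 93)
h(G) = 4 (h(G) = 4*(G/G) = 4*1 = 4)
o = -2731 (o = -6569 - (-3745 - 1*93) = -6569 - (-3745 - 93) = -6569 - 1*(-3838) = -6569 + 3838 = -2731)
(N(-6) + (-13029/o - 9629/h(77))) - 6125 = ((-6)² + (-13029/(-2731) - 9629/4)) - 6125 = (36 + (-13029*(-1/2731) - 9629*¼)) - 6125 = (36 + (13029/2731 - 9629/4)) - 6125 = (36 - 26244683/10924) - 6125 = -25851419/10924 - 6125 = -92760919/10924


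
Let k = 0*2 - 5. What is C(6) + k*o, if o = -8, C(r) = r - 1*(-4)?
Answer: 50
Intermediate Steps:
C(r) = 4 + r (C(r) = r + 4 = 4 + r)
k = -5 (k = 0 - 5 = -5)
C(6) + k*o = (4 + 6) - 5*(-8) = 10 + 40 = 50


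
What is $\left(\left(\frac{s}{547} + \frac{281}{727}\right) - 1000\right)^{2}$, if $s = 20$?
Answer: $\frac{158006848635567009}{158140633561} \approx 9.9915 \cdot 10^{5}$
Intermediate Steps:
$\left(\left(\frac{s}{547} + \frac{281}{727}\right) - 1000\right)^{2} = \left(\left(\frac{20}{547} + \frac{281}{727}\right) - 1000\right)^{2} = \left(\frac{168247}{397669} - 1000\right)^{2} = \left(- \frac{397500753}{397669}\right)^{2} = \frac{158006848635567009}{158140633561}$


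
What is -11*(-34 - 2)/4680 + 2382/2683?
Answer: 339173/348790 ≈ 0.97243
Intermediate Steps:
-11*(-34 - 2)/4680 + 2382/2683 = -11*(-36)*(1/4680) + 2382*(1/2683) = 396*(1/4680) + 2382/2683 = 11/130 + 2382/2683 = 339173/348790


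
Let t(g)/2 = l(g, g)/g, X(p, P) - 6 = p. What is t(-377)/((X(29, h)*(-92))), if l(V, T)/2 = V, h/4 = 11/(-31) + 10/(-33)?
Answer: -1/805 ≈ -0.0012422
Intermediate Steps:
h = -2692/1023 (h = 4*(11/(-31) + 10/(-33)) = 4*(11*(-1/31) + 10*(-1/33)) = 4*(-11/31 - 10/33) = 4*(-673/1023) = -2692/1023 ≈ -2.6315)
l(V, T) = 2*V
X(p, P) = 6 + p
t(g) = 4 (t(g) = 2*((2*g)/g) = 2*2 = 4)
t(-377)/((X(29, h)*(-92))) = 4/(((6 + 29)*(-92))) = 4/((35*(-92))) = 4/(-3220) = 4*(-1/3220) = -1/805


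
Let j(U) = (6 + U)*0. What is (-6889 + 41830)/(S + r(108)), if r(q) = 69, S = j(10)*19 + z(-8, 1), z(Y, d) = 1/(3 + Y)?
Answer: 174705/344 ≈ 507.86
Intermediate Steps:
j(U) = 0
S = -⅕ (S = 0*19 + 1/(3 - 8) = 0 + 1/(-5) = 0 - ⅕ = -⅕ ≈ -0.20000)
(-6889 + 41830)/(S + r(108)) = (-6889 + 41830)/(-⅕ + 69) = 34941/(344/5) = 34941*(5/344) = 174705/344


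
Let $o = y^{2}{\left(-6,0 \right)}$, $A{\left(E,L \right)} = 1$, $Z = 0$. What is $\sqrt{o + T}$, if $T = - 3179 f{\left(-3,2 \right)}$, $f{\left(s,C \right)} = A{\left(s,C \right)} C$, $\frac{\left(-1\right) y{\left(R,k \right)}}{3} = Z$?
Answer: $17 i \sqrt{22} \approx 79.737 i$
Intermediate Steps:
$y{\left(R,k \right)} = 0$ ($y{\left(R,k \right)} = \left(-3\right) 0 = 0$)
$o = 0$ ($o = 0^{2} = 0$)
$f{\left(s,C \right)} = C$ ($f{\left(s,C \right)} = 1 C = C$)
$T = -6358$ ($T = \left(-3179\right) 2 = -6358$)
$\sqrt{o + T} = \sqrt{0 - 6358} = \sqrt{-6358} = 17 i \sqrt{22}$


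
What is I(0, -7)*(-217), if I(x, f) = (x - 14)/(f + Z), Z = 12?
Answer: 3038/5 ≈ 607.60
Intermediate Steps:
I(x, f) = (-14 + x)/(12 + f) (I(x, f) = (x - 14)/(f + 12) = (-14 + x)/(12 + f))
I(0, -7)*(-217) = ((-14 + 0)/(12 - 7))*(-217) = (-14/5)*(-217) = ((⅕)*(-14))*(-217) = -14/5*(-217) = 3038/5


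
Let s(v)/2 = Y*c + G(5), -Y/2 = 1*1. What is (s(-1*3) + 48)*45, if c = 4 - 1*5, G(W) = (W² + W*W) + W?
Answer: 7290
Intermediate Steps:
G(W) = W + 2*W² (G(W) = (W² + W²) + W = 2*W² + W = W + 2*W²)
c = -1 (c = 4 - 5 = -1)
Y = -2 ≈ -2.0000
s(v) = 114 (s(v) = 2*(-2*(-1) + 5*(1 + 2*5)) = 2*(2 + 5*(1 + 10)) = 2*(2 + 5*11) = 2*(2 + 55) = 2*57 = 114)
(s(-1*3) + 48)*45 = (114 + 48)*45 = 162*45 = 7290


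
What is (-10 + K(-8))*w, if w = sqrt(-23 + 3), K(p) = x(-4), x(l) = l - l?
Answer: -20*I*sqrt(5) ≈ -44.721*I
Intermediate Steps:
x(l) = 0
K(p) = 0
w = 2*I*sqrt(5) (w = sqrt(-20) = 2*I*sqrt(5) ≈ 4.4721*I)
(-10 + K(-8))*w = (-10 + 0)*(2*I*sqrt(5)) = -20*I*sqrt(5)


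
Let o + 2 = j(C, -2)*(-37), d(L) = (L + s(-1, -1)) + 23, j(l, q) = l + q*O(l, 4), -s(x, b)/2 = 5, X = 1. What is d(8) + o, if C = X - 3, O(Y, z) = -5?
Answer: -277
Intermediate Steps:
C = -2 (C = 1 - 3 = -2)
s(x, b) = -10 (s(x, b) = -2*5 = -10)
j(l, q) = l - 5*q (j(l, q) = l + q*(-5) = l - 5*q)
d(L) = 13 + L (d(L) = (L - 10) + 23 = (-10 + L) + 23 = 13 + L)
o = -298 (o = -2 + (-2 - 5*(-2))*(-37) = -2 + (-2 + 10)*(-37) = -2 + 8*(-37) = -2 - 296 = -298)
d(8) + o = (13 + 8) - 298 = 21 - 298 = -277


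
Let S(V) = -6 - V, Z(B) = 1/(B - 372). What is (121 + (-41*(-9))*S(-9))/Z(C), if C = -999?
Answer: -1683588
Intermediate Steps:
Z(B) = 1/(-372 + B)
(121 + (-41*(-9))*S(-9))/Z(C) = (121 + (-41*(-9))*(-6 - 1*(-9)))/(1/(-372 - 999)) = (121 + 369*(-6 + 9))/(1/(-1371)) = (121 + 369*3)/(-1/1371) = (121 + 1107)*(-1371) = 1228*(-1371) = -1683588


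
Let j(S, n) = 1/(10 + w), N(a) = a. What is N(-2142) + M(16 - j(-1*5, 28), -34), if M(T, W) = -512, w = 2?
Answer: -2654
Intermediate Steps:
j(S, n) = 1/12 (j(S, n) = 1/(10 + 2) = 1/12)
N(-2142) + M(16 - j(-1*5, 28), -34) = -2142 - 512 = -2654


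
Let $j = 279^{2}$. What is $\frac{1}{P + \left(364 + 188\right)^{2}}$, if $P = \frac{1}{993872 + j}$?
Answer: $\frac{1071713}{326555237953} \approx 3.2819 \cdot 10^{-6}$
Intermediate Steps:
$j = 77841$
$P = \frac{1}{1071713}$ ($P = \frac{1}{993872 + 77841} = \frac{1}{1071713} \approx 9.3309 \cdot 10^{-7}$)
$\frac{1}{P + \left(364 + 188\right)^{2}} = \frac{1}{\frac{1}{1071713} + \left(364 + 188\right)^{2}} = \frac{1}{\frac{1}{1071713} + 552^{2}} = \frac{1}{\frac{1}{1071713} + 304704} = \frac{1}{\frac{326555237953}{1071713}} = \frac{1071713}{326555237953}$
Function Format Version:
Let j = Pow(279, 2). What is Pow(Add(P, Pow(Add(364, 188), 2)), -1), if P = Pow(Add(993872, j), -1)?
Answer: Rational(1071713, 326555237953) ≈ 3.2819e-6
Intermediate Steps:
j = 77841
P = Rational(1, 1071713) (P = Pow(Add(993872, 77841), -1) = Pow(1071713, -1) = Rational(1, 1071713) ≈ 9.3309e-7)
Pow(Add(P, Pow(Add(364, 188), 2)), -1) = Pow(Add(Rational(1, 1071713), Pow(Add(364, 188), 2)), -1) = Pow(Add(Rational(1, 1071713), Pow(552, 2)), -1) = Pow(Add(Rational(1, 1071713), 304704), -1) = Pow(Rational(326555237953, 1071713), -1) = Rational(1071713, 326555237953)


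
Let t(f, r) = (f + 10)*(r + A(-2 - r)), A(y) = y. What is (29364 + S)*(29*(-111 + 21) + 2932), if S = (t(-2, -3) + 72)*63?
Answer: 10591224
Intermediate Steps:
t(f, r) = -20 - 2*f (t(f, r) = (f + 10)*(r + (-2 - r)) = (10 + f)*(-2) = -20 - 2*f)
S = 3528 (S = ((-20 - 2*(-2)) + 72)*63 = ((-20 + 4) + 72)*63 = (-16 + 72)*63 = 56*63 = 3528)
(29364 + S)*(29*(-111 + 21) + 2932) = (29364 + 3528)*(29*(-111 + 21) + 2932) = 32892*(29*(-90) + 2932) = 32892*(-2610 + 2932) = 32892*322 = 10591224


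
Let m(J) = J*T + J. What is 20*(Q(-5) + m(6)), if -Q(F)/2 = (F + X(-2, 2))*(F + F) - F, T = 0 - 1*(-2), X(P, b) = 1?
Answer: -1440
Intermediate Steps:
T = 2 (T = 0 + 2 = 2)
m(J) = 3*J (m(J) = J*2 + J = 2*J + J = 3*J)
Q(F) = 2*F - 4*F*(1 + F) (Q(F) = -2*((F + 1)*(F + F) - F) = -2*((1 + F)*(2*F) - F) = -2*(2*F*(1 + F) - F) = -2*(-F + 2*F*(1 + F)) = 2*F - 4*F*(1 + F))
20*(Q(-5) + m(6)) = 20*(-2*(-5)*(1 + 2*(-5)) + 3*6) = 20*(-2*(-5)*(1 - 10) + 18) = 20*(-2*(-5)*(-9) + 18) = 20*(-90 + 18) = 20*(-72) = -1440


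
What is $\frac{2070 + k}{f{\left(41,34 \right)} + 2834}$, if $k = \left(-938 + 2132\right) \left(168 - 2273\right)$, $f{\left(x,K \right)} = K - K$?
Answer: $- \frac{1255650}{1417} \approx -886.13$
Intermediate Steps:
$f{\left(x,K \right)} = 0$
$k = -2513370$ ($k = 1194 \left(-2105\right) = -2513370$)
$\frac{2070 + k}{f{\left(41,34 \right)} + 2834} = \frac{2070 - 2513370}{0 + 2834} = - \frac{2511300}{2834} = \left(-2511300\right) \frac{1}{2834} = - \frac{1255650}{1417}$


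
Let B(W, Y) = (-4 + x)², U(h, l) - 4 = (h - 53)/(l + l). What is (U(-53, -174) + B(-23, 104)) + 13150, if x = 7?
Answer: 2290415/174 ≈ 13163.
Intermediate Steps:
U(h, l) = 4 + (-53 + h)/(2*l) (U(h, l) = 4 + (h - 53)/(l + l) = 4 + (-53 + h)/((2*l)) = 4 + (-53 + h)*(1/(2*l)) = 4 + (-53 + h)/(2*l))
B(W, Y) = 9 (B(W, Y) = (-4 + 7)² = 3² = 9)
(U(-53, -174) + B(-23, 104)) + 13150 = ((½)*(-53 - 53 + 8*(-174))/(-174) + 9) + 13150 = ((½)*(-1/174)*(-53 - 53 - 1392) + 9) + 13150 = ((½)*(-1/174)*(-1498) + 9) + 13150 = (749/174 + 9) + 13150 = 2315/174 + 13150 = 2290415/174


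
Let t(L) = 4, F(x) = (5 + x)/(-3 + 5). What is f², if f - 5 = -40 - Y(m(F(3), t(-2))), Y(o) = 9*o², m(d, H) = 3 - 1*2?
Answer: 1936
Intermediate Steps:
F(x) = 5/2 + x/2 (F(x) = (5 + x)/2 = (5 + x)*(½) = 5/2 + x/2)
m(d, H) = 1 (m(d, H) = 3 - 2 = 1)
f = -44 (f = 5 + (-40 - 9*1²) = 5 + (-40 - 9) = 5 - 49 = -44)
f² = (-44)² = 1936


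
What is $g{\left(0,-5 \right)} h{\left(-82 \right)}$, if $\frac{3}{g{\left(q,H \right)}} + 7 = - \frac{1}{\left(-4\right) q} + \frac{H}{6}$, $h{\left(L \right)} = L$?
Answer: $0$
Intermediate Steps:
$g{\left(q,H \right)} = \frac{3}{-7 + \frac{1}{4 q} + \frac{H}{6}}$ ($g{\left(q,H \right)} = \frac{3}{-7 + \left(- \frac{1}{\left(-4\right) q} + \frac{H}{6}\right)} = \frac{3}{-7 + \left(- \frac{-1}{4 q} + H \frac{1}{6}\right)} = \frac{3}{-7 + \left(\frac{1}{4 q} + \frac{H}{6}\right)} = \frac{3}{-7 + \frac{1}{4 q} + \frac{H}{6}}$)
$g{\left(0,-5 \right)} h{\left(-82 \right)} = 36 \cdot 0 \frac{1}{3 - 0 + 2 \left(-5\right) 0} \left(-82\right) = 36 \cdot 0 \frac{1}{3 + 0 + 0} \left(-82\right) = 36 \cdot 0 \cdot \frac{1}{3} \left(-82\right) = 0 \left(-82\right) = 0$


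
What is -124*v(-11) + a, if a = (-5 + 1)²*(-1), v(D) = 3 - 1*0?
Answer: -388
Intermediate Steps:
v(D) = 3 (v(D) = 3 + 0 = 3)
a = -16 (a = (-4)²*(-1) = 16*(-1) = -16)
-124*v(-11) + a = -124*3 - 16 = -372 - 16 = -388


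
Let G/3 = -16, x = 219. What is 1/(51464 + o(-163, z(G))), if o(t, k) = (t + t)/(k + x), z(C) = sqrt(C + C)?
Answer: 1236567027/63636848420258 - 326*I*sqrt(6)/31818424210129 ≈ 1.9432e-5 - 2.5097e-11*I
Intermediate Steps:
G = -48 (G = 3*(-16) = -48)
z(C) = sqrt(2)*sqrt(C) (z(C) = sqrt(2*C) = sqrt(2)*sqrt(C))
o(t, k) = 2*t/(219 + k) (o(t, k) = (t + t)/(k + 219) = (2*t)/(219 + k) = 2*t/(219 + k))
1/(51464 + o(-163, z(G))) = 1/(51464 + 2*(-163)/(219 + sqrt(2)*sqrt(-48))) = 1/(51464 + 2*(-163)/(219 + sqrt(2)*(4*I*sqrt(3)))) = 1/(51464 + 2*(-163)/(219 + 4*I*sqrt(6))) = 1/(51464 - 326/(219 + 4*I*sqrt(6)))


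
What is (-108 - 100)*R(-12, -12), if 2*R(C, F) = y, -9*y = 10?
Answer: 1040/9 ≈ 115.56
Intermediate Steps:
y = -10/9 (y = -1/9*10 = -10/9 ≈ -1.1111)
R(C, F) = -5/9 (R(C, F) = (1/2)*(-10/9) = -5/9)
(-108 - 100)*R(-12, -12) = (-108 - 100)*(-5/9) = -208*(-5/9) = 1040/9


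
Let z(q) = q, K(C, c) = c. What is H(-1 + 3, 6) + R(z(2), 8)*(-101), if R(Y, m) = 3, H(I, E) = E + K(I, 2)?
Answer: -295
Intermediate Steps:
H(I, E) = 2 + E (H(I, E) = E + 2 = 2 + E)
H(-1 + 3, 6) + R(z(2), 8)*(-101) = (2 + 6) + 3*(-101) = 8 - 303 = -295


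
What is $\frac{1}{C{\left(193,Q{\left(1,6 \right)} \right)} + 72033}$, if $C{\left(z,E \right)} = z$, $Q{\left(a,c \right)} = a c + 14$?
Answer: $\frac{1}{72226} \approx 1.3845 \cdot 10^{-5}$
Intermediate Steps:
$Q{\left(a,c \right)} = 14 + a c$
$\frac{1}{C{\left(193,Q{\left(1,6 \right)} \right)} + 72033} = \frac{1}{193 + 72033} = \frac{1}{72226}$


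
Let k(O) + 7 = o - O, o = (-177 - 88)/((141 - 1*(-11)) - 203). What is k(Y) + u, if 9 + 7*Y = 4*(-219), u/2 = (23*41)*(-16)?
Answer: -10728341/357 ≈ -30051.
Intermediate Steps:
u = -30176 (u = 2*((23*41)*(-16)) = 2*(943*(-16)) = 2*(-15088) = -30176)
Y = -885/7 (Y = -9/7 + (4*(-219))/7 = -9/7 + (⅐)*(-876) = -9/7 - 876/7 = -885/7 ≈ -126.43)
o = 265/51 (o = -265/((141 + 11) - 203) = -265/(152 - 203) = -265/(-51) = -265*(-1/51) = 265/51 ≈ 5.1961)
k(O) = -92/51 - O (k(O) = -7 + (265/51 - O) = -92/51 - O)
k(Y) + u = (-92/51 - 1*(-885/7)) - 30176 = (-92/51 + 885/7) - 30176 = 44491/357 - 30176 = -10728341/357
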